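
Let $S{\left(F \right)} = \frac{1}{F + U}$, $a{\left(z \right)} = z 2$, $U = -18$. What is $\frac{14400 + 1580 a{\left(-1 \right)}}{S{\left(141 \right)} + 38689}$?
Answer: $\frac{345630}{1189687} \approx 0.29052$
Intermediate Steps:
$a{\left(z \right)} = 2 z$
$S{\left(F \right)} = \frac{1}{-18 + F}$ ($S{\left(F \right)} = \frac{1}{F - 18} = \frac{1}{-18 + F}$)
$\frac{14400 + 1580 a{\left(-1 \right)}}{S{\left(141 \right)} + 38689} = \frac{14400 + 1580 \cdot 2 \left(-1\right)}{\frac{1}{-18 + 141} + 38689} = \frac{14400 + 1580 \left(-2\right)}{\frac{1}{123} + 38689} = \frac{14400 - 3160}{\frac{1}{123} + 38689} = \frac{11240}{\frac{4758748}{123}} = 11240 \cdot \frac{123}{4758748} = \frac{345630}{1189687}$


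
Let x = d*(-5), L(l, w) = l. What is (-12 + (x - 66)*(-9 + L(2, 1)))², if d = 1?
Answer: 235225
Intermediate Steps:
x = -5 (x = 1*(-5) = -5)
(-12 + (x - 66)*(-9 + L(2, 1)))² = (-12 + (-5 - 66)*(-9 + 2))² = (-12 - 71*(-7))² = (-12 + 497)² = 485² = 235225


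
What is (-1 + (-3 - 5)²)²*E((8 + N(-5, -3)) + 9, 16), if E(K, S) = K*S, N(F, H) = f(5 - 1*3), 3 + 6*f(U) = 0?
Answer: 1047816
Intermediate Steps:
f(U) = -½ (f(U) = -½ + (⅙)*0 = -½ + 0 = -½)
N(F, H) = -½
(-1 + (-3 - 5)²)²*E((8 + N(-5, -3)) + 9, 16) = (-1 + (-3 - 5)²)²*(((8 - ½) + 9)*16) = (-1 + (-8)²)²*((15/2 + 9)*16) = (-1 + 64)²*((33/2)*16) = 63²*264 = 3969*264 = 1047816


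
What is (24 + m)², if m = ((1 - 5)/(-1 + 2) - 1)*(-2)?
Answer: 1156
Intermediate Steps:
m = 10 (m = (-4/1 - 1)*(-2) = (-4*1 - 1)*(-2) = (-4 - 1)*(-2) = -5*(-2) = 10)
(24 + m)² = (24 + 10)² = 34² = 1156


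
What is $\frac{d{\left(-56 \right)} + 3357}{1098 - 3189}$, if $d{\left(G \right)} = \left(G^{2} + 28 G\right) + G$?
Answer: $- \frac{1623}{697} \approx -2.3286$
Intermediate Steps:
$d{\left(G \right)} = G^{2} + 29 G$
$\frac{d{\left(-56 \right)} + 3357}{1098 - 3189} = \frac{- 56 \left(29 - 56\right) + 3357}{1098 - 3189} = \frac{\left(-56\right) \left(-27\right) + 3357}{-2091} = \left(1512 + 3357\right) \left(- \frac{1}{2091}\right) = 4869 \left(- \frac{1}{2091}\right) = - \frac{1623}{697}$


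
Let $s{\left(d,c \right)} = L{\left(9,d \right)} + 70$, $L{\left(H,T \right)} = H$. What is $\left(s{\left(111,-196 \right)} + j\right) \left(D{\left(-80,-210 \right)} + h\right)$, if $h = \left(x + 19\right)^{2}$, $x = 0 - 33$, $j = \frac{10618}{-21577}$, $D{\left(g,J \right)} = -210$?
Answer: $- \frac{23715510}{21577} \approx -1099.1$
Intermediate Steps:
$j = - \frac{10618}{21577}$ ($j = 10618 \left(- \frac{1}{21577}\right) = - \frac{10618}{21577} \approx -0.4921$)
$s{\left(d,c \right)} = 79$ ($s{\left(d,c \right)} = 9 + 70 = 79$)
$x = -33$ ($x = 0 - 33 = -33$)
$h = 196$ ($h = \left(-33 + 19\right)^{2} = \left(-14\right)^{2} = 196$)
$\left(s{\left(111,-196 \right)} + j\right) \left(D{\left(-80,-210 \right)} + h\right) = \left(79 - \frac{10618}{21577}\right) \left(-210 + 196\right) = \frac{1693965}{21577} \left(-14\right) = - \frac{23715510}{21577}$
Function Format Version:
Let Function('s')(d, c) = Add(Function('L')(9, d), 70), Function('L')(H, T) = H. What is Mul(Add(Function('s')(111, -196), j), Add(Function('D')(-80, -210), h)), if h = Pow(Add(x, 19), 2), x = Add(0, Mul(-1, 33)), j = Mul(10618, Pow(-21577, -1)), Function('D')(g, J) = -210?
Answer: Rational(-23715510, 21577) ≈ -1099.1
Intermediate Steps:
j = Rational(-10618, 21577) (j = Mul(10618, Rational(-1, 21577)) = Rational(-10618, 21577) ≈ -0.49210)
Function('s')(d, c) = 79 (Function('s')(d, c) = Add(9, 70) = 79)
x = -33 (x = Add(0, -33) = -33)
h = 196 (h = Pow(Add(-33, 19), 2) = Pow(-14, 2) = 196)
Mul(Add(Function('s')(111, -196), j), Add(Function('D')(-80, -210), h)) = Mul(Add(79, Rational(-10618, 21577)), Add(-210, 196)) = Mul(Rational(1693965, 21577), -14) = Rational(-23715510, 21577)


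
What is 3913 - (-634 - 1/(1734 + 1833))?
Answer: 16219150/3567 ≈ 4547.0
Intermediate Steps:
3913 - (-634 - 1/(1734 + 1833)) = 3913 - (-634 - 1/3567) = 3913 - 1*(-2261479/3567) = 3913 + 2261479/3567 = 16219150/3567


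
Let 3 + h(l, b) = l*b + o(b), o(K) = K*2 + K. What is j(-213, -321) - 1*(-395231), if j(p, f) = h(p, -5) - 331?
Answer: 395947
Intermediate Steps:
o(K) = 3*K (o(K) = 2*K + K = 3*K)
h(l, b) = -3 + 3*b + b*l (h(l, b) = -3 + (l*b + 3*b) = -3 + (b*l + 3*b) = -3 + (3*b + b*l) = -3 + 3*b + b*l)
j(p, f) = -349 - 5*p (j(p, f) = (-3 + 3*(-5) - 5*p) - 331 = (-3 - 15 - 5*p) - 331 = (-18 - 5*p) - 331 = -349 - 5*p)
j(-213, -321) - 1*(-395231) = (-349 - 5*(-213)) - 1*(-395231) = (-349 + 1065) + 395231 = 716 + 395231 = 395947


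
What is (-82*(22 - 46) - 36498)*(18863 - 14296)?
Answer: -157698510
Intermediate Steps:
(-82*(22 - 46) - 36498)*(18863 - 14296) = (-82*(-24) - 36498)*4567 = (1968 - 36498)*4567 = -34530*4567 = -157698510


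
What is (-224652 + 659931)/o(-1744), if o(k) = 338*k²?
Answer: 33483/79079936 ≈ 0.00042341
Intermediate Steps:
(-224652 + 659931)/o(-1744) = (-224652 + 659931)/((338*(-1744)²)) = 435279/((338*3041536)) = 435279/1028039168 = 435279*(1/1028039168) = 33483/79079936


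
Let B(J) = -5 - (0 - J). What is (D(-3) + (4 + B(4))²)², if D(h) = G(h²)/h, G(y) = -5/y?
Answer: 61504/729 ≈ 84.368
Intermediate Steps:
B(J) = -5 + J (B(J) = -5 - (-1)*J = -5 + J)
D(h) = -5/h³ (D(h) = (-5/h²)/h = -5/h³)
(D(-3) + (4 + B(4))²)² = (-5/(-3)³ + (4 + (-5 + 4))²)² = (-5*(-1/27) + (4 - 1)²)² = (5/27 + 3²)² = (5/27 + 9)² = (248/27)² = 61504/729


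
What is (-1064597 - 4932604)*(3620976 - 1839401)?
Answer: -10684463371575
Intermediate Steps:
(-1064597 - 4932604)*(3620976 - 1839401) = -5997201*1781575 = -10684463371575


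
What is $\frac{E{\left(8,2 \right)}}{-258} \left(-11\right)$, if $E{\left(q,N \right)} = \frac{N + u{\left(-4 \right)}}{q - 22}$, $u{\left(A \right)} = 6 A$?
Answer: $\frac{121}{1806} \approx 0.066999$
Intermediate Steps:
$E{\left(q,N \right)} = \frac{-24 + N}{-22 + q}$ ($E{\left(q,N \right)} = \frac{N + 6 \left(-4\right)}{q - 22} = \frac{N - 24}{-22 + q} = \frac{-24 + N}{-22 + q}$)
$\frac{E{\left(8,2 \right)}}{-258} \left(-11\right) = \frac{\frac{1}{-22 + 8} \left(-24 + 2\right)}{-258} \left(-11\right) = \frac{1}{-14} \left(-22\right) \left(- \frac{1}{258}\right) \left(-11\right) = \left(- \frac{1}{14}\right) \left(-22\right) \left(- \frac{1}{258}\right) \left(-11\right) = \frac{11}{7} \left(- \frac{1}{258}\right) \left(-11\right) = \left(- \frac{11}{1806}\right) \left(-11\right) = \frac{121}{1806}$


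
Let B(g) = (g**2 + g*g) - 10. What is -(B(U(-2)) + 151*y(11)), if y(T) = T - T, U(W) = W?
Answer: 2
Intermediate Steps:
y(T) = 0
B(g) = -10 + 2*g**2 (B(g) = (g**2 + g**2) - 10 = 2*g**2 - 10 = -10 + 2*g**2)
-(B(U(-2)) + 151*y(11)) = -((-10 + 2*(-2)**2) + 151*0) = -((-10 + 2*4) + 0) = -((-10 + 8) + 0) = -(-2 + 0) = -1*(-2) = 2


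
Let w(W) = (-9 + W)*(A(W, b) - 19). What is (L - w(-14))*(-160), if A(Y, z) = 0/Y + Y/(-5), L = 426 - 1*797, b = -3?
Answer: 118976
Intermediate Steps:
L = -371 (L = 426 - 797 = -371)
A(Y, z) = -Y/5 (A(Y, z) = 0 + Y*(-⅕) = 0 - Y/5 = -Y/5)
w(W) = (-19 - W/5)*(-9 + W) (w(W) = (-9 + W)*(-W/5 - 19) = (-9 + W)*(-19 - W/5) = (-19 - W/5)*(-9 + W))
(L - w(-14))*(-160) = (-371 - (171 - 86/5*(-14) - ⅕*(-14)²))*(-160) = (-371 - (171 + 1204/5 - ⅕*196))*(-160) = (-371 - (171 + 1204/5 - 196/5))*(-160) = (-371 - 1*1863/5)*(-160) = (-371 - 1863/5)*(-160) = -3718/5*(-160) = 118976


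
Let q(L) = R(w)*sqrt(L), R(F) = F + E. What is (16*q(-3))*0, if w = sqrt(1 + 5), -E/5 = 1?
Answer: 0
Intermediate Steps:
E = -5 (E = -5*1 = -5)
w = sqrt(6) ≈ 2.4495
R(F) = -5 + F (R(F) = F - 5 = -5 + F)
q(L) = sqrt(L)*(-5 + sqrt(6)) (q(L) = (-5 + sqrt(6))*sqrt(L) = sqrt(L)*(-5 + sqrt(6)))
(16*q(-3))*0 = (16*(sqrt(-3)*(-5 + sqrt(6))))*0 = (16*((I*sqrt(3))*(-5 + sqrt(6))))*0 = (16*(I*sqrt(3)*(-5 + sqrt(6))))*0 = (16*I*sqrt(3)*(-5 + sqrt(6)))*0 = 0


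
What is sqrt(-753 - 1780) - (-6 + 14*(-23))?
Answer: 328 + I*sqrt(2533) ≈ 328.0 + 50.329*I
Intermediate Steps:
sqrt(-753 - 1780) - (-6 + 14*(-23)) = sqrt(-2533) - (-6 - 322) = I*sqrt(2533) - 1*(-328) = I*sqrt(2533) + 328 = 328 + I*sqrt(2533)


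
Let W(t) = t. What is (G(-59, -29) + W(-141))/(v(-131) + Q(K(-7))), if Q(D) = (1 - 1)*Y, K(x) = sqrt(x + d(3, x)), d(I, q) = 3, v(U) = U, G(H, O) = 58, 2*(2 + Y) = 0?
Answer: 83/131 ≈ 0.63359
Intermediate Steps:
Y = -2 (Y = -2 + (1/2)*0 = -2 + 0 = -2)
K(x) = sqrt(3 + x) (K(x) = sqrt(x + 3) = sqrt(3 + x))
Q(D) = 0 (Q(D) = (1 - 1)*(-2) = 0*(-2) = 0)
(G(-59, -29) + W(-141))/(v(-131) + Q(K(-7))) = (58 - 141)/(-131 + 0) = -83/(-131) = -83*(-1/131) = 83/131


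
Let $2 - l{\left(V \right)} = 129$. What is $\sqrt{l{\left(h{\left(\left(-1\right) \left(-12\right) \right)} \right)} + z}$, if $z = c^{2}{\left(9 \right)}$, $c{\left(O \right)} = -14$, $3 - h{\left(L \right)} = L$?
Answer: $\sqrt{69} \approx 8.3066$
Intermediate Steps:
$h{\left(L \right)} = 3 - L$
$l{\left(V \right)} = -127$ ($l{\left(V \right)} = 2 - 129 = -127$)
$z = 196$ ($z = \left(-14\right)^{2} = 196$)
$\sqrt{l{\left(h{\left(\left(-1\right) \left(-12\right) \right)} \right)} + z} = \sqrt{-127 + 196} = \sqrt{69}$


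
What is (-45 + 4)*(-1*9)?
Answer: 369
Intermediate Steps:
(-45 + 4)*(-1*9) = -41*(-9) = 369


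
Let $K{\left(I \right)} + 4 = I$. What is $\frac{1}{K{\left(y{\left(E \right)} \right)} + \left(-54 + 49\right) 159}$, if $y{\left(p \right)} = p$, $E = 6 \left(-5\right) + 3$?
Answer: $- \frac{1}{826} \approx -0.0012107$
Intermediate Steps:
$E = -27$ ($E = -30 + 3 = -27$)
$K{\left(I \right)} = -4 + I$
$\frac{1}{K{\left(y{\left(E \right)} \right)} + \left(-54 + 49\right) 159} = \frac{1}{\left(-4 - 27\right) + \left(-54 + 49\right) 159} = \frac{1}{-31 - 795} = \frac{1}{-826} = - \frac{1}{826}$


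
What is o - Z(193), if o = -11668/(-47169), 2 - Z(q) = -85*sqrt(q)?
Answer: -82670/47169 - 85*sqrt(193) ≈ -1182.6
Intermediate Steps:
Z(q) = 2 + 85*sqrt(q) (Z(q) = 2 - (-85)*sqrt(q) = 2 + 85*sqrt(q))
o = 11668/47169 (o = -11668*(-1/47169) = 11668/47169 ≈ 0.24737)
o - Z(193) = 11668/47169 - (2 + 85*sqrt(193)) = 11668/47169 + (-2 - 85*sqrt(193)) = -82670/47169 - 85*sqrt(193)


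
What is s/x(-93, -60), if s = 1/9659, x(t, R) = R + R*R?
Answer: 1/34192860 ≈ 2.9246e-8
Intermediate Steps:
x(t, R) = R + R²
s = 1/9659 ≈ 0.00010353
s/x(-93, -60) = 1/(9659*((-60*(1 - 60)))) = 1/(9659*((-60*(-59)))) = (1/9659)/3540 = (1/9659)*(1/3540) = 1/34192860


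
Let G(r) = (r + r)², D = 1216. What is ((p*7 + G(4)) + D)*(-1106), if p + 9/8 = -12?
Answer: -5256265/4 ≈ -1.3141e+6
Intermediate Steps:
p = -105/8 (p = -9/8 - 12 = -105/8 ≈ -13.125)
G(r) = 4*r² (G(r) = (2*r)² = 4*r²)
((p*7 + G(4)) + D)*(-1106) = ((-105/8*7 + 4*4²) + 1216)*(-1106) = ((-735/8 + 4*16) + 1216)*(-1106) = ((-735/8 + 64) + 1216)*(-1106) = (-223/8 + 1216)*(-1106) = (9505/8)*(-1106) = -5256265/4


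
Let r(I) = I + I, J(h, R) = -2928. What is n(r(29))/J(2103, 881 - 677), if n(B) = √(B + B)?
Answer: -√29/1464 ≈ -0.0036784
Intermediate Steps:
r(I) = 2*I
n(B) = √2*√B (n(B) = √(2*B) = √2*√B)
n(r(29))/J(2103, 881 - 677) = (√2*√(2*29))/(-2928) = (√2*√58)*(-1/2928) = (2*√29)*(-1/2928) = -√29/1464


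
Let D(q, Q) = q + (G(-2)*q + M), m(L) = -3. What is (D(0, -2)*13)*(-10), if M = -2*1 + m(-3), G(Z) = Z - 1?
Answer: 650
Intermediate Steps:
G(Z) = -1 + Z
M = -5 (M = -2*1 - 3 = -2 - 3 = -5)
D(q, Q) = -5 - 2*q (D(q, Q) = q + ((-1 - 2)*q - 5) = q + (-3*q - 5) = q + (-5 - 3*q) = -5 - 2*q)
(D(0, -2)*13)*(-10) = ((-5 - 2*0)*13)*(-10) = ((-5 + 0)*13)*(-10) = -5*13*(-10) = -65*(-10) = 650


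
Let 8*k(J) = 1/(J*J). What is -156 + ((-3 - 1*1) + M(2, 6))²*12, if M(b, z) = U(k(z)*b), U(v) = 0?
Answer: 36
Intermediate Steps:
k(J) = 1/(8*J²) (k(J) = 1/(8*((J*J))) = 1/(8*(J²)) = 1/(8*J²))
M(b, z) = 0
-156 + ((-3 - 1*1) + M(2, 6))²*12 = -156 + ((-3 - 1*1) + 0)²*12 = -156 + ((-3 - 1) + 0)²*12 = -156 + (-4 + 0)²*12 = -156 + (-4)²*12 = -156 + 16*12 = -156 + 192 = 36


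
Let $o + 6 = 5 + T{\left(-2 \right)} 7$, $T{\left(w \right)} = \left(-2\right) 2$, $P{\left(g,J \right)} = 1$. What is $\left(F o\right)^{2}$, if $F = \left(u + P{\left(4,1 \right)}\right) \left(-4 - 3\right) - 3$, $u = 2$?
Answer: $484416$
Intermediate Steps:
$T{\left(w \right)} = -4$
$F = -24$ ($F = \left(2 + 1\right) \left(-4 - 3\right) - 3 = 3 \left(-7\right) - 3 = -21 - 3 = -24$)
$o = -29$ ($o = -6 + \left(5 - 28\right) = -6 - 23 = -29$)
$\left(F o\right)^{2} = \left(\left(-24\right) \left(-29\right)\right)^{2} = 696^{2} = 484416$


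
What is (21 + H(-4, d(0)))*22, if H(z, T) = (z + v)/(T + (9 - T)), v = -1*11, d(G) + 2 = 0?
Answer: 1276/3 ≈ 425.33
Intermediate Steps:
d(G) = -2 (d(G) = -2 + 0 = -2)
v = -11
H(z, T) = -11/9 + z/9 (H(z, T) = (z - 11)/(T + (9 - T)) = (-11 + z)/9 = (-11 + z)*(⅑) = -11/9 + z/9)
(21 + H(-4, d(0)))*22 = (21 + (-11/9 + (⅑)*(-4)))*22 = (21 + (-11/9 - 4/9))*22 = (21 - 5/3)*22 = (58/3)*22 = 1276/3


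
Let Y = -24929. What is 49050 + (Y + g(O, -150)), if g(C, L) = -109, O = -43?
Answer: 24012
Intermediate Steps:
49050 + (Y + g(O, -150)) = 49050 + (-24929 - 109) = 49050 - 25038 = 24012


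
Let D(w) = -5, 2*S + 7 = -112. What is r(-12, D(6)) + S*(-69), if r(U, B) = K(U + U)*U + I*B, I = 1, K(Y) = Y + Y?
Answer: 9353/2 ≈ 4676.5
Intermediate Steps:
S = -119/2 (S = -7/2 + (½)*(-112) = -7/2 - 56 = -119/2 ≈ -59.500)
K(Y) = 2*Y
r(U, B) = B + 4*U² (r(U, B) = (2*(U + U))*U + 1*B = (2*(2*U))*U + B = (4*U)*U + B = 4*U² + B = B + 4*U²)
r(-12, D(6)) + S*(-69) = (-5 + 4*(-12)²) - 119/2*(-69) = (-5 + 4*144) + 8211/2 = (-5 + 576) + 8211/2 = 571 + 8211/2 = 9353/2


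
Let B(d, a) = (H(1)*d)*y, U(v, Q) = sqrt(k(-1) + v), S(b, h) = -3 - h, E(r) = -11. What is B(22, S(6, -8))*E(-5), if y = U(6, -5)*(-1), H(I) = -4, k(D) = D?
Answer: -968*sqrt(5) ≈ -2164.5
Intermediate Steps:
U(v, Q) = sqrt(-1 + v)
y = -sqrt(5) (y = sqrt(-1 + 6)*(-1) = sqrt(5)*(-1) = -sqrt(5) ≈ -2.2361)
B(d, a) = 4*d*sqrt(5) (B(d, a) = (-4*d)*(-sqrt(5)) = 4*d*sqrt(5))
B(22, S(6, -8))*E(-5) = (4*22*sqrt(5))*(-11) = (88*sqrt(5))*(-11) = -968*sqrt(5)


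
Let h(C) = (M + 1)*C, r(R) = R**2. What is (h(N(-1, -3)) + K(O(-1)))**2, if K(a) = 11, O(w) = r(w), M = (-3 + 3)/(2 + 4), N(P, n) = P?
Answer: 100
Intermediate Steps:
M = 0 (M = 0/6 = 0*(1/6) = 0)
O(w) = w**2
h(C) = C (h(C) = (0 + 1)*C = 1*C = C)
(h(N(-1, -3)) + K(O(-1)))**2 = (-1 + 11)**2 = 10**2 = 100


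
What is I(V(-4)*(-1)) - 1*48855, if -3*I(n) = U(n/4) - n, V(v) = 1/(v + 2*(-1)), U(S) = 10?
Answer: -879449/18 ≈ -48858.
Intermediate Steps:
V(v) = 1/(-2 + v) (V(v) = 1/(v - 2) = 1/(-2 + v))
I(n) = -10/3 + n/3 (I(n) = -(10 - n)/3 = -10/3 + n/3)
I(V(-4)*(-1)) - 1*48855 = (-10/3 + (-1/(-2 - 4))/3) - 1*48855 = (-10/3 + (-1/(-6))/3) - 48855 = (-10/3 + (-1/6*(-1))/3) - 48855 = (-10/3 + (1/3)*(1/6)) - 48855 = (-10/3 + 1/18) - 48855 = -59/18 - 48855 = -879449/18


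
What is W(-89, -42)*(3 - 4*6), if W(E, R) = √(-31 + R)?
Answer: -21*I*√73 ≈ -179.42*I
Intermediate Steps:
W(-89, -42)*(3 - 4*6) = √(-31 - 42)*(3 - 4*6) = √(-73)*(3 - 24) = (I*√73)*(-21) = -21*I*√73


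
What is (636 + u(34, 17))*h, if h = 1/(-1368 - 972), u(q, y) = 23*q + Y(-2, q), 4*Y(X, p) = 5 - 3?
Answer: -2837/4680 ≈ -0.60620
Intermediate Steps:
Y(X, p) = ½ (Y(X, p) = (5 - 3)/4 = (¼)*2 = ½)
u(q, y) = ½ + 23*q (u(q, y) = 23*q + ½ = ½ + 23*q)
h = -1/2340 (h = 1/(-2340) = -1/2340 ≈ -0.00042735)
(636 + u(34, 17))*h = (636 + (½ + 23*34))*(-1/2340) = (636 + (½ + 782))*(-1/2340) = (636 + 1565/2)*(-1/2340) = (2837/2)*(-1/2340) = -2837/4680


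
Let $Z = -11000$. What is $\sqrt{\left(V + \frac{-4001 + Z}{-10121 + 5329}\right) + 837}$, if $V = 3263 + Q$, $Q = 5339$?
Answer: $\frac{\sqrt{54205533422}}{2396} \approx 97.171$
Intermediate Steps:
$V = 8602$ ($V = 3263 + 5339 = 8602$)
$\sqrt{\left(V + \frac{-4001 + Z}{-10121 + 5329}\right) + 837} = \sqrt{\left(8602 + \frac{-4001 - 11000}{-10121 + 5329}\right) + 837} = \sqrt{\left(8602 - \frac{15001}{-4792}\right) + 837} = \sqrt{\left(8602 - - \frac{15001}{4792}\right) + 837} = \sqrt{\left(8602 + \frac{15001}{4792}\right) + 837} = \sqrt{\frac{41235785}{4792} + 837} = \sqrt{\frac{45246689}{4792}} = \frac{\sqrt{54205533422}}{2396}$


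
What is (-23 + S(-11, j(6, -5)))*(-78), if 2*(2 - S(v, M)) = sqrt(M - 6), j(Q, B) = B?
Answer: 1638 + 39*I*sqrt(11) ≈ 1638.0 + 129.35*I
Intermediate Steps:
S(v, M) = 2 - sqrt(-6 + M)/2 (S(v, M) = 2 - sqrt(M - 6)/2 = 2 - sqrt(-6 + M)/2)
(-23 + S(-11, j(6, -5)))*(-78) = (-23 + (2 - sqrt(-6 - 5)/2))*(-78) = (-23 + (2 - I*sqrt(11)/2))*(-78) = (-21 - I*sqrt(11)/2)*(-78) = 1638 + 39*I*sqrt(11)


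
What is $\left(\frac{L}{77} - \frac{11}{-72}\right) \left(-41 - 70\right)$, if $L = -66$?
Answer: $\frac{13135}{168} \approx 78.185$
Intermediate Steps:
$\left(\frac{L}{77} - \frac{11}{-72}\right) \left(-41 - 70\right) = \left(- \frac{66}{77} - \frac{11}{-72}\right) \left(-41 - 70\right) = \left(\left(-66\right) \frac{1}{77} - - \frac{11}{72}\right) \left(-111\right) = \left(- \frac{6}{7} + \frac{11}{72}\right) \left(-111\right) = \left(- \frac{355}{504}\right) \left(-111\right) = \frac{13135}{168}$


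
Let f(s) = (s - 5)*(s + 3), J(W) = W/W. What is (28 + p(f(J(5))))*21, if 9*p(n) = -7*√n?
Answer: 588 - 196*I/3 ≈ 588.0 - 65.333*I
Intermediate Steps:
J(W) = 1
f(s) = (-5 + s)*(3 + s)
p(n) = -7*√n/9 (p(n) = (-7*√n)/9 = -7*√n/9)
(28 + p(f(J(5))))*21 = (28 - 7*√(-15 + 1² - 2*1)/9)*21 = (28 - 7*√(-15 + 1 - 2)/9)*21 = (28 - 28*I/9)*21 = 588 - 196*I/3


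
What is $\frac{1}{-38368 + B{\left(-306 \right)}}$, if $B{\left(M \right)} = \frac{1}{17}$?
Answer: $- \frac{17}{652255} \approx -2.6063 \cdot 10^{-5}$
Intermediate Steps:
$B{\left(M \right)} = \frac{1}{17}$
$\frac{1}{-38368 + B{\left(-306 \right)}} = \frac{1}{-38368 + \frac{1}{17}} = \frac{1}{- \frac{652255}{17}} = - \frac{17}{652255}$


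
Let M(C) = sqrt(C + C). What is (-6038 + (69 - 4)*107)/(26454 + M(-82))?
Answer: 12129159/349907140 - 917*I*sqrt(41)/349907140 ≈ 0.034664 - 1.6781e-5*I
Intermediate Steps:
M(C) = sqrt(2)*sqrt(C) (M(C) = sqrt(2*C) = sqrt(2)*sqrt(C))
(-6038 + (69 - 4)*107)/(26454 + M(-82)) = (-6038 + (69 - 4)*107)/(26454 + sqrt(2)*sqrt(-82)) = (-6038 + 65*107)/(26454 + sqrt(2)*(I*sqrt(82))) = (-6038 + 6955)/(26454 + 2*I*sqrt(41)) = 917/(26454 + 2*I*sqrt(41))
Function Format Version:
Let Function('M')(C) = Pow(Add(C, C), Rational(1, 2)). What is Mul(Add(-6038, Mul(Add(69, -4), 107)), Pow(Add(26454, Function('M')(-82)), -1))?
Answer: Add(Rational(12129159, 349907140), Mul(Rational(-917, 349907140), I, Pow(41, Rational(1, 2)))) ≈ Add(0.034664, Mul(-1.6781e-5, I))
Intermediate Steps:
Function('M')(C) = Mul(Pow(2, Rational(1, 2)), Pow(C, Rational(1, 2))) (Function('M')(C) = Pow(Mul(2, C), Rational(1, 2)) = Mul(Pow(2, Rational(1, 2)), Pow(C, Rational(1, 2))))
Mul(Add(-6038, Mul(Add(69, -4), 107)), Pow(Add(26454, Function('M')(-82)), -1)) = Mul(Add(-6038, Mul(Add(69, -4), 107)), Pow(Add(26454, Mul(Pow(2, Rational(1, 2)), Pow(-82, Rational(1, 2)))), -1)) = Mul(Add(-6038, Mul(65, 107)), Pow(Add(26454, Mul(Pow(2, Rational(1, 2)), Mul(I, Pow(82, Rational(1, 2))))), -1)) = Mul(Add(-6038, 6955), Pow(Add(26454, Mul(2, I, Pow(41, Rational(1, 2)))), -1)) = Mul(917, Pow(Add(26454, Mul(2, I, Pow(41, Rational(1, 2)))), -1))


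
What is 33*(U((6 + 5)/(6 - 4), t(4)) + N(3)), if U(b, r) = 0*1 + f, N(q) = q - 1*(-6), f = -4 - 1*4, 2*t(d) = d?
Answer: 33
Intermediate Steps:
t(d) = d/2
f = -8 (f = -4 - 4 = -8)
N(q) = 6 + q (N(q) = q + 6 = 6 + q)
U(b, r) = -8 (U(b, r) = 0*1 - 8 = 0 - 8 = -8)
33*(U((6 + 5)/(6 - 4), t(4)) + N(3)) = 33*(-8 + (6 + 3)) = 33*(-8 + 9) = 33*1 = 33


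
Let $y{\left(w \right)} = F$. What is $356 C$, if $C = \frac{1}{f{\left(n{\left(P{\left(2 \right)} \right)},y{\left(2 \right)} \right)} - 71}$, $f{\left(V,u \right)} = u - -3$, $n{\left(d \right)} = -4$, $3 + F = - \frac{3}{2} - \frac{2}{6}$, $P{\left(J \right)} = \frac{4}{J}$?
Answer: $- \frac{2136}{437} \approx -4.8879$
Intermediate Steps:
$F = - \frac{29}{6}$ ($F = -3 - \left(\frac{1}{3} + \frac{3}{2}\right) = -3 - \frac{11}{6} = - \frac{29}{6} \approx -4.8333$)
$y{\left(w \right)} = - \frac{29}{6}$
$f{\left(V,u \right)} = 3 + u$ ($f{\left(V,u \right)} = u + 3 = 3 + u$)
$C = - \frac{6}{437}$ ($C = \frac{1}{\left(3 - \frac{29}{6}\right) - 71} = \frac{1}{- \frac{11}{6} - 71} = \frac{1}{- \frac{437}{6}} = - \frac{6}{437} \approx -0.01373$)
$356 C = 356 \left(- \frac{6}{437}\right) = - \frac{2136}{437}$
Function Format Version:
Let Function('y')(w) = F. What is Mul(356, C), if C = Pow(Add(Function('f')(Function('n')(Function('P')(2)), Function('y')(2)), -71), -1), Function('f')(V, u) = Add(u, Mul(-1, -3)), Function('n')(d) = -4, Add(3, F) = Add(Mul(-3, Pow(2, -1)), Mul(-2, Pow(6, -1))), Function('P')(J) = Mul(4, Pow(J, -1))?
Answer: Rational(-2136, 437) ≈ -4.8879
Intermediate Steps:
F = Rational(-29, 6) (F = Add(-3, Add(Mul(-3, Pow(2, -1)), Mul(-2, Pow(6, -1)))) = Add(-3, Add(Mul(-3, Rational(1, 2)), Mul(-2, Rational(1, 6)))) = Add(-3, Add(Rational(-3, 2), Rational(-1, 3))) = Add(-3, Rational(-11, 6)) = Rational(-29, 6) ≈ -4.8333)
Function('y')(w) = Rational(-29, 6)
Function('f')(V, u) = Add(3, u) (Function('f')(V, u) = Add(u, 3) = Add(3, u))
C = Rational(-6, 437) (C = Pow(Add(Add(3, Rational(-29, 6)), -71), -1) = Pow(Add(Rational(-11, 6), -71), -1) = Pow(Rational(-437, 6), -1) = Rational(-6, 437) ≈ -0.013730)
Mul(356, C) = Mul(356, Rational(-6, 437)) = Rational(-2136, 437)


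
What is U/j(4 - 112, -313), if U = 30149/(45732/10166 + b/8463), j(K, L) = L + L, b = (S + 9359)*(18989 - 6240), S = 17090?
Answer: -99764035917/82543997832082 ≈ -0.0012086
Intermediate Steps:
b = 337198301 (b = (17090 + 9359)*(18989 - 6240) = 26449*12749 = 337198301)
j(K, L) = 2*L
U = 99764035917/131859421457 (U = 30149/(45732/10166 + 337198301/8463) = 30149/(45732*(1/10166) + 337198301*(1/8463)) = 30149/(22866/5083 + 337198301/8463) = 30149/(131859421457/3309033) = 30149*(3309033/131859421457) = 99764035917/131859421457 ≈ 0.75659)
U/j(4 - 112, -313) = 99764035917/(131859421457*((2*(-313)))) = (99764035917/131859421457)/(-626) = (99764035917/131859421457)*(-1/626) = -99764035917/82543997832082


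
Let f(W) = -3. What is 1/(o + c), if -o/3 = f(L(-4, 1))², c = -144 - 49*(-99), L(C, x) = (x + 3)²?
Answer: 1/4680 ≈ 0.00021368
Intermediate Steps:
L(C, x) = (3 + x)²
c = 4707 (c = -144 + 4851 = 4707)
o = -27 (o = -3*(-3)² = -3*9 = -27)
1/(o + c) = 1/(-27 + 4707) = 1/4680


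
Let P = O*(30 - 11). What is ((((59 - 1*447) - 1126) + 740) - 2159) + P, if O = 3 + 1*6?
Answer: -2762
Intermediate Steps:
O = 9 (O = 3 + 6 = 9)
P = 171 (P = 9*(30 - 11) = 9*19 = 171)
((((59 - 1*447) - 1126) + 740) - 2159) + P = ((((59 - 1*447) - 1126) + 740) - 2159) + 171 = ((((59 - 447) - 1126) + 740) - 2159) + 171 = (((-388 - 1126) + 740) - 2159) + 171 = ((-1514 + 740) - 2159) + 171 = (-774 - 2159) + 171 = -2933 + 171 = -2762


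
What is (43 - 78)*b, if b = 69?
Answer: -2415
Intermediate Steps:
(43 - 78)*b = (43 - 78)*69 = -35*69 = -2415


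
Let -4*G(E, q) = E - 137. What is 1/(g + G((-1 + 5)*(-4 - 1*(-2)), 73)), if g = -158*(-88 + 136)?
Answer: -4/30191 ≈ -0.00013249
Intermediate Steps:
G(E, q) = 137/4 - E/4 (G(E, q) = -(E - 137)/4 = -(-137 + E)/4 = 137/4 - E/4)
g = -7584 (g = -158*48 = -7584)
1/(g + G((-1 + 5)*(-4 - 1*(-2)), 73)) = 1/(-7584 + (137/4 - (-1 + 5)*(-4 - 1*(-2))/4)) = 1/(-7584 + (137/4 - (-4 + 2))) = 1/(-7584 + (137/4 - (-2))) = 1/(-7584 + (137/4 - ¼*(-8))) = 1/(-7584 + (137/4 + 2)) = 1/(-7584 + 145/4) = 1/(-30191/4) = -4/30191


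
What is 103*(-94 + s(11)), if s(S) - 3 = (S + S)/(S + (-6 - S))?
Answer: -29252/3 ≈ -9750.7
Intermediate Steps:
s(S) = 3 - S/3 (s(S) = 3 + (S + S)/(S + (-6 - S)) = 3 + (2*S)/(-6) = 3 + (2*S)*(-⅙) = 3 - S/3)
103*(-94 + s(11)) = 103*(-94 + (3 - ⅓*11)) = 103*(-94 + (3 - 11/3)) = 103*(-94 - ⅔) = 103*(-284/3) = -29252/3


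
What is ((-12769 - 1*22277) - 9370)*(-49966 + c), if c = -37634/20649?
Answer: 45827787788288/20649 ≈ 2.2194e+9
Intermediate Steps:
c = -37634/20649 (c = -37634*1/20649 = -37634/20649 ≈ -1.8226)
((-12769 - 1*22277) - 9370)*(-49966 + c) = ((-12769 - 1*22277) - 9370)*(-49966 - 37634/20649) = ((-12769 - 22277) - 9370)*(-1031785568/20649) = (-35046 - 9370)*(-1031785568/20649) = -44416*(-1031785568/20649) = 45827787788288/20649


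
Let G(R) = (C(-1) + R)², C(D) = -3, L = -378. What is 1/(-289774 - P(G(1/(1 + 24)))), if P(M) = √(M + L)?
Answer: -90554375/26240303576637 + 25*I*√230774/52480607153274 ≈ -3.451e-6 + 2.2884e-10*I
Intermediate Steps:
G(R) = (-3 + R)²
P(M) = √(-378 + M) (P(M) = √(M - 378) = √(-378 + M))
1/(-289774 - P(G(1/(1 + 24)))) = 1/(-289774 - √(-378 + (-3 + 1/(1 + 24))²)) = 1/(-289774 - √(-378 + (-3 + 1/25)²)) = 1/(-289774 - √(-378 + (-74/25)²)) = 1/(-289774 - √(-378 + 5476/625)) = 1/(-289774 - √(-230774/625)) = 1/(-289774 - I*√230774/25)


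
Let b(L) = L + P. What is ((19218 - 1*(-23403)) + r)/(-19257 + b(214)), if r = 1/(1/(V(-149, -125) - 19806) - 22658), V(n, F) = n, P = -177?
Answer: -4817668896214/2172534578755 ≈ -2.2175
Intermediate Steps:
b(L) = -177 + L (b(L) = L - 177 = -177 + L)
r = -19955/452140391 (r = 1/(1/(-149 - 19806) - 22658) = 1/(1/(-19955) - 22658) = 1/(-1/19955 - 22658) = 1/(-452140391/19955) = -19955/452140391 ≈ -4.4135e-5)
((19218 - 1*(-23403)) + r)/(-19257 + b(214)) = ((19218 - 1*(-23403)) - 19955/452140391)/(-19257 + (-177 + 214)) = ((19218 + 23403) - 19955/452140391)/(-19257 + 37) = (42621 - 19955/452140391)/(-19220) = (19270675584856/452140391)*(-1/19220) = -4817668896214/2172534578755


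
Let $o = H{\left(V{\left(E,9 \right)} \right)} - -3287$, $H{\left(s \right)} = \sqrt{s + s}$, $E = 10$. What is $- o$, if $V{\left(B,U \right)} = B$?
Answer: $-3287 - 2 \sqrt{5} \approx -3291.5$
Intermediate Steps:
$H{\left(s \right)} = \sqrt{2} \sqrt{s}$ ($H{\left(s \right)} = \sqrt{2 s} = \sqrt{2} \sqrt{s}$)
$o = 3287 + 2 \sqrt{5}$ ($o = \sqrt{2} \sqrt{10} - -3287 = 2 \sqrt{5} + 3287 = 3287 + 2 \sqrt{5} \approx 3291.5$)
$- o = - (3287 + 2 \sqrt{5}) = -3287 - 2 \sqrt{5}$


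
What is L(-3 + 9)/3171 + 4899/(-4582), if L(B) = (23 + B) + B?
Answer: -2196337/2075646 ≈ -1.0581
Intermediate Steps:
L(B) = 23 + 2*B
L(-3 + 9)/3171 + 4899/(-4582) = (23 + 2*(-3 + 9))/3171 + 4899/(-4582) = (23 + 2*6)*(1/3171) + 4899*(-1/4582) = (23 + 12)*(1/3171) - 4899/4582 = 35*(1/3171) - 4899/4582 = 5/453 - 4899/4582 = -2196337/2075646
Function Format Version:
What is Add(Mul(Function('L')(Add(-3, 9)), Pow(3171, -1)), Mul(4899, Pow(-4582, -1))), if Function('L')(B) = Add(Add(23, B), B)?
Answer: Rational(-2196337, 2075646) ≈ -1.0581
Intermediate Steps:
Function('L')(B) = Add(23, Mul(2, B))
Add(Mul(Function('L')(Add(-3, 9)), Pow(3171, -1)), Mul(4899, Pow(-4582, -1))) = Add(Mul(Add(23, Mul(2, Add(-3, 9))), Pow(3171, -1)), Mul(4899, Pow(-4582, -1))) = Add(Mul(Add(23, Mul(2, 6)), Rational(1, 3171)), Mul(4899, Rational(-1, 4582))) = Add(Mul(Add(23, 12), Rational(1, 3171)), Rational(-4899, 4582)) = Add(Mul(35, Rational(1, 3171)), Rational(-4899, 4582)) = Add(Rational(5, 453), Rational(-4899, 4582)) = Rational(-2196337, 2075646)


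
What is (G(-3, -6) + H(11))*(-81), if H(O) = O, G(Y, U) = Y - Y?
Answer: -891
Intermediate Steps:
G(Y, U) = 0
(G(-3, -6) + H(11))*(-81) = (0 + 11)*(-81) = 11*(-81) = -891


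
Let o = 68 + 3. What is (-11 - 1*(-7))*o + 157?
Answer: -127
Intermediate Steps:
o = 71
(-11 - 1*(-7))*o + 157 = (-11 - 1*(-7))*71 + 157 = (-11 + 7)*71 + 157 = -4*71 + 157 = -284 + 157 = -127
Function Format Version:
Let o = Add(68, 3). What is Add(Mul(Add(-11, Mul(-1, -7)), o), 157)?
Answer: -127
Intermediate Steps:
o = 71
Add(Mul(Add(-11, Mul(-1, -7)), o), 157) = Add(Mul(Add(-11, Mul(-1, -7)), 71), 157) = Add(Mul(Add(-11, 7), 71), 157) = Add(Mul(-4, 71), 157) = Add(-284, 157) = -127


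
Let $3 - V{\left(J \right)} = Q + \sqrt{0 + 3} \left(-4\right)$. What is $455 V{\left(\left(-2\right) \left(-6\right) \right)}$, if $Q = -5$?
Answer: $3640 + 1820 \sqrt{3} \approx 6792.3$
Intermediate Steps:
$V{\left(J \right)} = 8 + 4 \sqrt{3}$ ($V{\left(J \right)} = 3 - \left(-5 + \sqrt{0 + 3} \left(-4\right)\right) = 3 - \left(-5 + \sqrt{3} \left(-4\right)\right) = 3 - \left(-5 - 4 \sqrt{3}\right) = 3 + \left(5 + 4 \sqrt{3}\right) = 8 + 4 \sqrt{3}$)
$455 V{\left(\left(-2\right) \left(-6\right) \right)} = 455 \left(8 + 4 \sqrt{3}\right) = 3640 + 1820 \sqrt{3}$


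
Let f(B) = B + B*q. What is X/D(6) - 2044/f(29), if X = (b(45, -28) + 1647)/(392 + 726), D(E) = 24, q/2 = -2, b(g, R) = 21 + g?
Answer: 18331213/778128 ≈ 23.558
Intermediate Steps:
q = -4 (q = 2*(-2) = -4)
X = 1713/1118 (X = ((21 + 45) + 1647)/(392 + 726) = (66 + 1647)/1118 = 1713*(1/1118) = 1713/1118 ≈ 1.5322)
f(B) = -3*B (f(B) = B + B*(-4) = B - 4*B = -3*B)
X/D(6) - 2044/f(29) = (1713/1118)/24 - 2044/((-3*29)) = (1713/1118)*(1/24) - 2044/(-87) = 571/8944 - 2044*(-1/87) = 571/8944 + 2044/87 = 18331213/778128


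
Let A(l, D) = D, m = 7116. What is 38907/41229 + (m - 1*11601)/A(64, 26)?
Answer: -523933/3054 ≈ -171.56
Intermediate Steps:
38907/41229 + (m - 1*11601)/A(64, 26) = 38907/41229 + (7116 - 1*11601)/26 = 38907*(1/41229) + (7116 - 11601)*(1/26) = 1441/1527 - 4485*1/26 = 1441/1527 - 345/2 = -523933/3054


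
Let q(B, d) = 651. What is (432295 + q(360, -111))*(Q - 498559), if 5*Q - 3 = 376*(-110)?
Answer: -1097150971792/5 ≈ -2.1943e+11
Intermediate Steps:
Q = -41357/5 (Q = ⅗ + (376*(-110))/5 = ⅗ + (⅕)*(-41360) = ⅗ - 8272 = -41357/5 ≈ -8271.4)
(432295 + q(360, -111))*(Q - 498559) = (432295 + 651)*(-41357/5 - 498559) = 432946*(-2534152/5) = -1097150971792/5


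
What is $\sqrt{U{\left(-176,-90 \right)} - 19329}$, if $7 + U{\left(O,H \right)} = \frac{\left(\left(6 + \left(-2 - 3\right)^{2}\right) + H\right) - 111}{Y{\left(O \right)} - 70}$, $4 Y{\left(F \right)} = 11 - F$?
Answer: $\frac{8 i \sqrt{2612091}}{93} \approx 139.03 i$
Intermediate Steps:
$Y{\left(F \right)} = \frac{11}{4} - \frac{F}{4}$ ($Y{\left(F \right)} = \frac{11 - F}{4} = \frac{11}{4} - \frac{F}{4}$)
$U{\left(O,H \right)} = -7 + \frac{-80 + H}{- \frac{269}{4} - \frac{O}{4}}$ ($U{\left(O,H \right)} = -7 + \frac{\left(\left(6 + \left(-2 - 3\right)^{2}\right) + H\right) - 111}{\left(\frac{11}{4} - \frac{O}{4}\right) - 70} = -7 + \frac{\left(\left(6 + \left(-5\right)^{2}\right) + H\right) - 111}{- \frac{269}{4} - \frac{O}{4}} = -7 + \frac{\left(\left(6 + 25\right) + H\right) - 111}{- \frac{269}{4} - \frac{O}{4}} = -7 + \frac{\left(31 + H\right) - 111}{- \frac{269}{4} - \frac{O}{4}} = -7 + \frac{-80 + H}{- \frac{269}{4} - \frac{O}{4}}$)
$\sqrt{U{\left(-176,-90 \right)} - 19329} = \sqrt{\frac{-1563 - -1232 - -360}{269 - 176} - 19329} = \sqrt{\frac{-1563 + 1232 + 360}{93} - 19329} = \sqrt{\frac{1}{93} \cdot 29 - 19329} = \sqrt{\frac{29}{93} - 19329} = \sqrt{- \frac{1797568}{93}} = \frac{8 i \sqrt{2612091}}{93}$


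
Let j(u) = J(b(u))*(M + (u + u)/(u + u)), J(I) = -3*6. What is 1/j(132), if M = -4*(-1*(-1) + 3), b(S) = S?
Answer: 1/270 ≈ 0.0037037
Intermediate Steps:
J(I) = -18
M = -16 (M = -4*(1 + 3) = -4*4 = -16)
j(u) = 270 (j(u) = -18*(-16 + (u + u)/(u + u)) = -18*(-16 + (2*u)/((2*u))) = -18*(-16 + (2*u)*(1/(2*u))) = -18*(-16 + 1) = -18*(-15) = 270)
1/j(132) = 1/270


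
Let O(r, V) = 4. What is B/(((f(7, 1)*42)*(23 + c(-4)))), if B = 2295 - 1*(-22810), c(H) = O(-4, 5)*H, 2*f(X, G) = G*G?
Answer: 25105/147 ≈ 170.78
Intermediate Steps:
f(X, G) = G²/2 (f(X, G) = (G*G)/2 = G²/2)
c(H) = 4*H
B = 25105 (B = 2295 + 22810 = 25105)
B/(((f(7, 1)*42)*(23 + c(-4)))) = 25105/(((((½)*1²)*42)*(23 + 4*(-4)))) = 25105/(((((½)*1)*42)*(23 - 16))) = 25105/((((½)*42)*7)) = 25105/((21*7)) = 25105/147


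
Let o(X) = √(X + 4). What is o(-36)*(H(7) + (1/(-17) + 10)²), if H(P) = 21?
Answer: 138520*I*√2/289 ≈ 677.84*I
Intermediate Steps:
o(X) = √(4 + X)
o(-36)*(H(7) + (1/(-17) + 10)²) = √(4 - 36)*(21 + (1/(-17) + 10)²) = √(-32)*(21 + (1*(-1/17) + 10)²) = (4*I*√2)*(21 + (-1/17 + 10)²) = (4*I*√2)*(21 + (169/17)²) = (4*I*√2)*(21 + 28561/289) = (4*I*√2)*(34630/289) = 138520*I*√2/289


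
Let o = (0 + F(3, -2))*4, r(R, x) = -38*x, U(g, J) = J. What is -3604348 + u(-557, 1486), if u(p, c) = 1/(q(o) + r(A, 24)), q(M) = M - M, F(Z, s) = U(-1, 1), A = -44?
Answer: -3287165377/912 ≈ -3.6043e+6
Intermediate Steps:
F(Z, s) = 1
o = 4 (o = (0 + 1)*4 = 1*4 = 4)
q(M) = 0
u(p, c) = -1/912 (u(p, c) = 1/(0 - 38*24) = 1/(0 - 912) = 1/(-912) = -1/912)
-3604348 + u(-557, 1486) = -3604348 - 1/912 = -3287165377/912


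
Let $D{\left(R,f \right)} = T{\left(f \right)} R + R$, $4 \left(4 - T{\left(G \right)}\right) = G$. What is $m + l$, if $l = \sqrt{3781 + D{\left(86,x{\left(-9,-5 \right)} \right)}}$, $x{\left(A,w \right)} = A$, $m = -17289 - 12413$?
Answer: $-29702 + \frac{\sqrt{17618}}{2} \approx -29636.0$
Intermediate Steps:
$m = -29702$
$T{\left(G \right)} = 4 - \frac{G}{4}$
$D{\left(R,f \right)} = R + R \left(4 - \frac{f}{4}\right)$ ($D{\left(R,f \right)} = \left(4 - \frac{f}{4}\right) R + R = R \left(4 - \frac{f}{4}\right) + R = R + R \left(4 - \frac{f}{4}\right)$)
$l = \frac{\sqrt{17618}}{2}$ ($l = \sqrt{3781 + \frac{1}{4} \cdot 86 \left(20 - -9\right)} = \sqrt{3781 + \frac{1}{4} \cdot 86 \left(20 + 9\right)} = \sqrt{3781 + \frac{1}{4} \cdot 86 \cdot 29} = \sqrt{3781 + \frac{1247}{2}} = \sqrt{\frac{8809}{2}} = \frac{\sqrt{17618}}{2} \approx 66.366$)
$m + l = -29702 + \frac{\sqrt{17618}}{2}$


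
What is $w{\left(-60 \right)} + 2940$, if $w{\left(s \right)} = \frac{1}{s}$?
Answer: $\frac{176399}{60} \approx 2940.0$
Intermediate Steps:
$w{\left(-60 \right)} + 2940 = \frac{1}{-60} + 2940 = - \frac{1}{60} + 2940 = \frac{176399}{60}$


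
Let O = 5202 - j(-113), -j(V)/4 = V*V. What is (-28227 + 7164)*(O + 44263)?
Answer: -2117695083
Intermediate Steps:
j(V) = -4*V² (j(V) = -4*V*V = -4*V²)
O = 56278 (O = 5202 - (-4)*(-113)² = 5202 - (-4)*12769 = 5202 - 1*(-51076) = 5202 + 51076 = 56278)
(-28227 + 7164)*(O + 44263) = (-28227 + 7164)*(56278 + 44263) = -21063*100541 = -2117695083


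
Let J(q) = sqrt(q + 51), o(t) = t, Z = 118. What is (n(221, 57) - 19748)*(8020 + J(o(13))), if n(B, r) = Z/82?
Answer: -6499541052/41 ≈ -1.5853e+8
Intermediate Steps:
n(B, r) = 59/41 (n(B, r) = 118/82 = 118*(1/82) = 59/41)
J(q) = sqrt(51 + q)
(n(221, 57) - 19748)*(8020 + J(o(13))) = (59/41 - 19748)*(8020 + sqrt(51 + 13)) = -809609*(8020 + sqrt(64))/41 = -809609*(8020 + 8)/41 = -809609/41*8028 = -6499541052/41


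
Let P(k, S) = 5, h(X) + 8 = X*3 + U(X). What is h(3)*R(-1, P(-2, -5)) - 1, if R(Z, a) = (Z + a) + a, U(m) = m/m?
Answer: 17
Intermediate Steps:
U(m) = 1
h(X) = -7 + 3*X (h(X) = -8 + (X*3 + 1) = -8 + (3*X + 1) = -8 + (1 + 3*X) = -7 + 3*X)
R(Z, a) = Z + 2*a
h(3)*R(-1, P(-2, -5)) - 1 = (-7 + 3*3)*(-1 + 2*5) - 1 = (-7 + 9)*(-1 + 10) - 1 = 2*9 - 1 = 18 - 1 = 17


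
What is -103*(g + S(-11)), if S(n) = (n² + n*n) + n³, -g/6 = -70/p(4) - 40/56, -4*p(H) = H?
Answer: 1084899/7 ≈ 1.5499e+5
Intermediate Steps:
p(H) = -H/4
g = -2910/7 (g = -6*(-70/((-¼*4)) - 40/56) = -6*(-70/(-1) - 40*1/56) = -6*(-70*(-1) - 5/7) = -6*(70 - 5/7) = -6*485/7 = -2910/7 ≈ -415.71)
S(n) = n³ + 2*n² (S(n) = (n² + n²) + n³ = 2*n² + n³ = n³ + 2*n²)
-103*(g + S(-11)) = -103*(-2910/7 + (-11)²*(2 - 11)) = -103*(-2910/7 + 121*(-9)) = -103*(-2910/7 - 1089) = -103*(-10533/7) = 1084899/7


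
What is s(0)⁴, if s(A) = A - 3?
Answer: 81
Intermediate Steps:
s(A) = -3 + A
s(0)⁴ = (-3 + 0)⁴ = (-3)⁴ = 81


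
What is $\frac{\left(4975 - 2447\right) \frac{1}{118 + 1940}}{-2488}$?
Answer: $- \frac{158}{320019} \approx -0.00049372$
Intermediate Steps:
$\frac{\left(4975 - 2447\right) \frac{1}{118 + 1940}}{-2488} = \frac{2528}{2058} \left(- \frac{1}{2488}\right) = 2528 \cdot \frac{1}{2058} \left(- \frac{1}{2488}\right) = \frac{1264}{1029} \left(- \frac{1}{2488}\right) = - \frac{158}{320019}$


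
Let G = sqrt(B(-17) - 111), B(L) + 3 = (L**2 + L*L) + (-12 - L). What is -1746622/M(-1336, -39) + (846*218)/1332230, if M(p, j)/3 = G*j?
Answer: 92214/666115 + 1746622*sqrt(469)/54873 ≈ 689.47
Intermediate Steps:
B(L) = -15 - L + 2*L**2 (B(L) = -3 + ((L**2 + L*L) + (-12 - L)) = -3 + ((L**2 + L**2) + (-12 - L)) = -3 + (2*L**2 + (-12 - L)) = -3 + (-12 - L + 2*L**2) = -15 - L + 2*L**2)
G = sqrt(469) (G = sqrt((-15 - 1*(-17) + 2*(-17)**2) - 111) = sqrt((-15 + 17 + 2*289) - 111) = sqrt((-15 + 17 + 578) - 111) = sqrt(580 - 111) = sqrt(469) ≈ 21.656)
M(p, j) = 3*j*sqrt(469) (M(p, j) = 3*(sqrt(469)*j) = 3*(j*sqrt(469)) = 3*j*sqrt(469))
-1746622/M(-1336, -39) + (846*218)/1332230 = -1746622*(-sqrt(469)/54873) + (846*218)/1332230 = -1746622*(-sqrt(469)/54873) + 184428*(1/1332230) = -(-1746622)*sqrt(469)/54873 + 92214/666115 = 1746622*sqrt(469)/54873 + 92214/666115 = 92214/666115 + 1746622*sqrt(469)/54873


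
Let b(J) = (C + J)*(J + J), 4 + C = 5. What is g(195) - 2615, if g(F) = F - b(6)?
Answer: -2504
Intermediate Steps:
C = 1 (C = -4 + 5 = 1)
b(J) = 2*J*(1 + J) (b(J) = (1 + J)*(J + J) = (1 + J)*(2*J) = 2*J*(1 + J))
g(F) = -84 + F (g(F) = F - 2*6*(1 + 6) = F - 2*6*7 = F - 1*84 = F - 84 = -84 + F)
g(195) - 2615 = (-84 + 195) - 2615 = 111 - 2615 = -2504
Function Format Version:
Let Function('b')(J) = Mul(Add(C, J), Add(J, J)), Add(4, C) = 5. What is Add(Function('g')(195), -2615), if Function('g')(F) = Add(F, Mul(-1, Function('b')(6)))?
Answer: -2504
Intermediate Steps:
C = 1 (C = Add(-4, 5) = 1)
Function('b')(J) = Mul(2, J, Add(1, J)) (Function('b')(J) = Mul(Add(1, J), Add(J, J)) = Mul(Add(1, J), Mul(2, J)) = Mul(2, J, Add(1, J)))
Function('g')(F) = Add(-84, F) (Function('g')(F) = Add(F, Mul(-1, Mul(2, 6, Add(1, 6)))) = Add(F, Mul(-1, Mul(2, 6, 7))) = Add(F, Mul(-1, 84)) = Add(F, -84) = Add(-84, F))
Add(Function('g')(195), -2615) = Add(Add(-84, 195), -2615) = Add(111, -2615) = -2504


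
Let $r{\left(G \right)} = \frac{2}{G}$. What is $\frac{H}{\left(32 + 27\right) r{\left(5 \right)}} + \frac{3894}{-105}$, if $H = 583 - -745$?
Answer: $\frac{39618}{2065} \approx 19.185$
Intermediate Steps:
$H = 1328$ ($H = 583 + 745 = 1328$)
$\frac{H}{\left(32 + 27\right) r{\left(5 \right)}} + \frac{3894}{-105} = \frac{1328}{\left(32 + 27\right) \frac{2}{5}} + \frac{3894}{-105} = \frac{1328}{59 \cdot 2 \cdot \frac{1}{5}} + 3894 \left(- \frac{1}{105}\right) = \frac{1328}{59 \cdot \frac{2}{5}} - \frac{1298}{35} = \frac{1328}{\frac{118}{5}} - \frac{1298}{35} = 1328 \cdot \frac{5}{118} - \frac{1298}{35} = \frac{3320}{59} - \frac{1298}{35} = \frac{39618}{2065}$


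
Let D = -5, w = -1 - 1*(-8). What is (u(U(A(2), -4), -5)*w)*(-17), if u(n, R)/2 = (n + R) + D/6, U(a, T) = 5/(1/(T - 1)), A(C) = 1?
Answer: 22015/3 ≈ 7338.3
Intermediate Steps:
w = 7 (w = -1 + 8 = 7)
U(a, T) = -5 + 5*T (U(a, T) = 5/(1/(-1 + T)) = 5*(-1 + T) = -5 + 5*T)
u(n, R) = -5/3 + 2*R + 2*n (u(n, R) = 2*((n + R) - 5/6) = 2*((R + n) - 5*1/6) = 2*((R + n) - 5/6) = 2*(-5/6 + R + n) = -5/3 + 2*R + 2*n)
(u(U(A(2), -4), -5)*w)*(-17) = ((-5/3 + 2*(-5) + 2*(-5 + 5*(-4)))*7)*(-17) = ((-5/3 - 10 + 2*(-5 - 20))*7)*(-17) = ((-5/3 - 10 + 2*(-25))*7)*(-17) = ((-5/3 - 10 - 50)*7)*(-17) = -185/3*7*(-17) = -1295/3*(-17) = 22015/3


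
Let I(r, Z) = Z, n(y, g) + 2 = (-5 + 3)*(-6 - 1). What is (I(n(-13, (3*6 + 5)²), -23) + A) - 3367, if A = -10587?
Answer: -13977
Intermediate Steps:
n(y, g) = 12 (n(y, g) = -2 + (-5 + 3)*(-6 - 1) = -2 - 2*(-7) = -2 + 14 = 12)
(I(n(-13, (3*6 + 5)²), -23) + A) - 3367 = (-23 - 10587) - 3367 = -10610 - 3367 = -13977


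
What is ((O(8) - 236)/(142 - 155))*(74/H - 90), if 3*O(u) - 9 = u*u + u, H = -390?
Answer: -3675683/2535 ≈ -1450.0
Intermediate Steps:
O(u) = 3 + u/3 + u²/3 (O(u) = 3 + (u*u + u)/3 = 3 + (u² + u)/3 = 3 + (u + u²)/3 = 3 + (u/3 + u²/3) = 3 + u/3 + u²/3)
((O(8) - 236)/(142 - 155))*(74/H - 90) = (((3 + (⅓)*8 + (⅓)*8²) - 236)/(142 - 155))*(74/(-390) - 90) = (((3 + 8/3 + (⅓)*64) - 236)/(-13))*(74*(-1/390) - 90) = (((3 + 8/3 + 64/3) - 236)*(-1/13))*(-37/195 - 90) = ((27 - 236)*(-1/13))*(-17587/195) = -209*(-1/13)*(-17587/195) = (209/13)*(-17587/195) = -3675683/2535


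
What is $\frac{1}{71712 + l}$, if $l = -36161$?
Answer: $\frac{1}{35551} \approx 2.8129 \cdot 10^{-5}$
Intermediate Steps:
$\frac{1}{71712 + l} = \frac{1}{71712 - 36161} = \frac{1}{35551}$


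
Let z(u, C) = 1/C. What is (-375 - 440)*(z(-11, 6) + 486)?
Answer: -2377355/6 ≈ -3.9623e+5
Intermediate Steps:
(-375 - 440)*(z(-11, 6) + 486) = (-375 - 440)*(1/6 + 486) = -815*(⅙ + 486) = -815*2917/6 = -2377355/6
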